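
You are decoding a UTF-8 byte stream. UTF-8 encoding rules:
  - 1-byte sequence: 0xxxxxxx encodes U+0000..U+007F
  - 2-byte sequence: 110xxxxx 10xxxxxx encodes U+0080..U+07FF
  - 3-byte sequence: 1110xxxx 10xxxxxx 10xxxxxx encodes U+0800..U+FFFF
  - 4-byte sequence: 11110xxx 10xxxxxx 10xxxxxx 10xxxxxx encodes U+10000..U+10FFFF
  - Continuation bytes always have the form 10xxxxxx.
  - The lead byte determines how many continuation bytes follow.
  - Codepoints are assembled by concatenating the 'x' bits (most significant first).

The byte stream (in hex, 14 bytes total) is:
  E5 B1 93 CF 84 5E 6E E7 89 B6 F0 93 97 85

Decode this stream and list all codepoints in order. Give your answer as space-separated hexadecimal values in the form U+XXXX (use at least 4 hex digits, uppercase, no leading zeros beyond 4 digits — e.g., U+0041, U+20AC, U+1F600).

Answer: U+5C53 U+03C4 U+005E U+006E U+7276 U+135C5

Derivation:
Byte[0]=E5: 3-byte lead, need 2 cont bytes. acc=0x5
Byte[1]=B1: continuation. acc=(acc<<6)|0x31=0x171
Byte[2]=93: continuation. acc=(acc<<6)|0x13=0x5C53
Completed: cp=U+5C53 (starts at byte 0)
Byte[3]=CF: 2-byte lead, need 1 cont bytes. acc=0xF
Byte[4]=84: continuation. acc=(acc<<6)|0x04=0x3C4
Completed: cp=U+03C4 (starts at byte 3)
Byte[5]=5E: 1-byte ASCII. cp=U+005E
Byte[6]=6E: 1-byte ASCII. cp=U+006E
Byte[7]=E7: 3-byte lead, need 2 cont bytes. acc=0x7
Byte[8]=89: continuation. acc=(acc<<6)|0x09=0x1C9
Byte[9]=B6: continuation. acc=(acc<<6)|0x36=0x7276
Completed: cp=U+7276 (starts at byte 7)
Byte[10]=F0: 4-byte lead, need 3 cont bytes. acc=0x0
Byte[11]=93: continuation. acc=(acc<<6)|0x13=0x13
Byte[12]=97: continuation. acc=(acc<<6)|0x17=0x4D7
Byte[13]=85: continuation. acc=(acc<<6)|0x05=0x135C5
Completed: cp=U+135C5 (starts at byte 10)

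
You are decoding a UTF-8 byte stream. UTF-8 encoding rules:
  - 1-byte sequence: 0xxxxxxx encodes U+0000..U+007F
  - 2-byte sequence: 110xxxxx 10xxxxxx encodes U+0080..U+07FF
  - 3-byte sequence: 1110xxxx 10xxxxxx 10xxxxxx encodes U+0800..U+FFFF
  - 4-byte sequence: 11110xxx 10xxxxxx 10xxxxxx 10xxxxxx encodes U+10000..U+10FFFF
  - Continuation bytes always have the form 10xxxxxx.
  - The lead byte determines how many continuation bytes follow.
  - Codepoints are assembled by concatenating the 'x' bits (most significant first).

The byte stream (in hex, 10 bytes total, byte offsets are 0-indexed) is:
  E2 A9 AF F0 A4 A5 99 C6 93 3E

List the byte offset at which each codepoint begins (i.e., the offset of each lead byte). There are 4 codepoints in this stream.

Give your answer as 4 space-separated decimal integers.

Answer: 0 3 7 9

Derivation:
Byte[0]=E2: 3-byte lead, need 2 cont bytes. acc=0x2
Byte[1]=A9: continuation. acc=(acc<<6)|0x29=0xA9
Byte[2]=AF: continuation. acc=(acc<<6)|0x2F=0x2A6F
Completed: cp=U+2A6F (starts at byte 0)
Byte[3]=F0: 4-byte lead, need 3 cont bytes. acc=0x0
Byte[4]=A4: continuation. acc=(acc<<6)|0x24=0x24
Byte[5]=A5: continuation. acc=(acc<<6)|0x25=0x925
Byte[6]=99: continuation. acc=(acc<<6)|0x19=0x24959
Completed: cp=U+24959 (starts at byte 3)
Byte[7]=C6: 2-byte lead, need 1 cont bytes. acc=0x6
Byte[8]=93: continuation. acc=(acc<<6)|0x13=0x193
Completed: cp=U+0193 (starts at byte 7)
Byte[9]=3E: 1-byte ASCII. cp=U+003E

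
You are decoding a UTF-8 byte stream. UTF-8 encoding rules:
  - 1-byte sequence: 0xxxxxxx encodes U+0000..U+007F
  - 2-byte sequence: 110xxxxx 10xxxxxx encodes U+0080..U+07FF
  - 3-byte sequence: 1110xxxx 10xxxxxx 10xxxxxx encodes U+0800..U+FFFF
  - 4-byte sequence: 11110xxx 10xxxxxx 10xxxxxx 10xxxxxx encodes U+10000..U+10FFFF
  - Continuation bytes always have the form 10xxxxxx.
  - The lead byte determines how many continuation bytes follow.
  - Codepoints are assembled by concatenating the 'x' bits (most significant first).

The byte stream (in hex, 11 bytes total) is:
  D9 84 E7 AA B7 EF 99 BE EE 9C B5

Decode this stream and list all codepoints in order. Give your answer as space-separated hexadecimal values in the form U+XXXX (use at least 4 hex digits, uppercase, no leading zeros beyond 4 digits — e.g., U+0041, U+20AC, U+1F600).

Byte[0]=D9: 2-byte lead, need 1 cont bytes. acc=0x19
Byte[1]=84: continuation. acc=(acc<<6)|0x04=0x644
Completed: cp=U+0644 (starts at byte 0)
Byte[2]=E7: 3-byte lead, need 2 cont bytes. acc=0x7
Byte[3]=AA: continuation. acc=(acc<<6)|0x2A=0x1EA
Byte[4]=B7: continuation. acc=(acc<<6)|0x37=0x7AB7
Completed: cp=U+7AB7 (starts at byte 2)
Byte[5]=EF: 3-byte lead, need 2 cont bytes. acc=0xF
Byte[6]=99: continuation. acc=(acc<<6)|0x19=0x3D9
Byte[7]=BE: continuation. acc=(acc<<6)|0x3E=0xF67E
Completed: cp=U+F67E (starts at byte 5)
Byte[8]=EE: 3-byte lead, need 2 cont bytes. acc=0xE
Byte[9]=9C: continuation. acc=(acc<<6)|0x1C=0x39C
Byte[10]=B5: continuation. acc=(acc<<6)|0x35=0xE735
Completed: cp=U+E735 (starts at byte 8)

Answer: U+0644 U+7AB7 U+F67E U+E735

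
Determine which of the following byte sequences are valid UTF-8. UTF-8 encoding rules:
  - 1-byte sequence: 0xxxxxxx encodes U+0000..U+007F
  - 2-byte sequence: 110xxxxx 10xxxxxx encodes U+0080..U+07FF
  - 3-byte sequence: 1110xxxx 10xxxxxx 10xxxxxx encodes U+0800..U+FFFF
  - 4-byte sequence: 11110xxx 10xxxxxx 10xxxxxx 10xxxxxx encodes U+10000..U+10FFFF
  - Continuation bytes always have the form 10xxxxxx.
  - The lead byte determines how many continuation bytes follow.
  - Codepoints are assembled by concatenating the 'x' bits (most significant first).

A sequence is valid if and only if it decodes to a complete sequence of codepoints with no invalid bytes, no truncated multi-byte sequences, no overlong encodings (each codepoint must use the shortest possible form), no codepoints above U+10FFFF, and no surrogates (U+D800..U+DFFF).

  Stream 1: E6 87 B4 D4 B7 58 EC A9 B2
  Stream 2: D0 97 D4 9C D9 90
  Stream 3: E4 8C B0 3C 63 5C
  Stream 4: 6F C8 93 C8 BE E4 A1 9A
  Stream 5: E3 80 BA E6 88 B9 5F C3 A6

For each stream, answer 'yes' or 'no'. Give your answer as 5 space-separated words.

Answer: yes yes yes yes yes

Derivation:
Stream 1: decodes cleanly. VALID
Stream 2: decodes cleanly. VALID
Stream 3: decodes cleanly. VALID
Stream 4: decodes cleanly. VALID
Stream 5: decodes cleanly. VALID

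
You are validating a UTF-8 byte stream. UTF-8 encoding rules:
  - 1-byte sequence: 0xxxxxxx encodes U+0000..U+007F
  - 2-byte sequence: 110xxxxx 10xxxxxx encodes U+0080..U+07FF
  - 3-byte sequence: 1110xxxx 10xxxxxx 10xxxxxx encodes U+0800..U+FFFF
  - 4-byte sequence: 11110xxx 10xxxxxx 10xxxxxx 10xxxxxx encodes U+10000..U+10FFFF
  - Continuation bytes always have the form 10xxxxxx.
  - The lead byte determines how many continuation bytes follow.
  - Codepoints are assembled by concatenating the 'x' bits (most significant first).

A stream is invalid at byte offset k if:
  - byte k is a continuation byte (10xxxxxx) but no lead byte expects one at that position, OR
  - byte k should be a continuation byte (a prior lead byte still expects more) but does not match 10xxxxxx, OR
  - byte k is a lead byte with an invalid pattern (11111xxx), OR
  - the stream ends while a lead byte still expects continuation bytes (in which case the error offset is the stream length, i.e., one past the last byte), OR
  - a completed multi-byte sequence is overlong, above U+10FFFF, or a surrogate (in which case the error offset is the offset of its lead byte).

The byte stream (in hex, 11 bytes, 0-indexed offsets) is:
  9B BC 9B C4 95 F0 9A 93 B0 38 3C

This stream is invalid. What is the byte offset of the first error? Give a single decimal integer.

Answer: 0

Derivation:
Byte[0]=9B: INVALID lead byte (not 0xxx/110x/1110/11110)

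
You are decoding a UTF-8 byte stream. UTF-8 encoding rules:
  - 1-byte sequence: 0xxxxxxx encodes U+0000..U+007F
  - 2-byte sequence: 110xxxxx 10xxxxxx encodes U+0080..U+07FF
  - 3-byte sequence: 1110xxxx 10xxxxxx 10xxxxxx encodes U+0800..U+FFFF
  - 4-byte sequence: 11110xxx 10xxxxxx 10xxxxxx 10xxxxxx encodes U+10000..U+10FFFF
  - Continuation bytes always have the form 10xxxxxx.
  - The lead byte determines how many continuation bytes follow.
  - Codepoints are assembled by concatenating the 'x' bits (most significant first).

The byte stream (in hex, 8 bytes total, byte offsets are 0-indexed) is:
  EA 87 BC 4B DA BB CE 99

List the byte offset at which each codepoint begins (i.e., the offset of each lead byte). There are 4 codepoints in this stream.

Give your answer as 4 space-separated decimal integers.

Byte[0]=EA: 3-byte lead, need 2 cont bytes. acc=0xA
Byte[1]=87: continuation. acc=(acc<<6)|0x07=0x287
Byte[2]=BC: continuation. acc=(acc<<6)|0x3C=0xA1FC
Completed: cp=U+A1FC (starts at byte 0)
Byte[3]=4B: 1-byte ASCII. cp=U+004B
Byte[4]=DA: 2-byte lead, need 1 cont bytes. acc=0x1A
Byte[5]=BB: continuation. acc=(acc<<6)|0x3B=0x6BB
Completed: cp=U+06BB (starts at byte 4)
Byte[6]=CE: 2-byte lead, need 1 cont bytes. acc=0xE
Byte[7]=99: continuation. acc=(acc<<6)|0x19=0x399
Completed: cp=U+0399 (starts at byte 6)

Answer: 0 3 4 6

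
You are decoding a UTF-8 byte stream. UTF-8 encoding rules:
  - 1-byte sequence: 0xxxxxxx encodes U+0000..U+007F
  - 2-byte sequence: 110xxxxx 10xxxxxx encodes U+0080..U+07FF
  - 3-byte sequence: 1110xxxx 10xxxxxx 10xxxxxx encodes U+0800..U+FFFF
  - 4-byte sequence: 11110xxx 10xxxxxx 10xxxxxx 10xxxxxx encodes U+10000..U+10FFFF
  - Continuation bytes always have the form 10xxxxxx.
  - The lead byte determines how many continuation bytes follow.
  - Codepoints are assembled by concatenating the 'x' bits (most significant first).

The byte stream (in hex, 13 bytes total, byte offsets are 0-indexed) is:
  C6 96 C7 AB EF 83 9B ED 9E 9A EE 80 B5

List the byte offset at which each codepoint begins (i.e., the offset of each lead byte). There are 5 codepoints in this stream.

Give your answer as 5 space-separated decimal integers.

Byte[0]=C6: 2-byte lead, need 1 cont bytes. acc=0x6
Byte[1]=96: continuation. acc=(acc<<6)|0x16=0x196
Completed: cp=U+0196 (starts at byte 0)
Byte[2]=C7: 2-byte lead, need 1 cont bytes. acc=0x7
Byte[3]=AB: continuation. acc=(acc<<6)|0x2B=0x1EB
Completed: cp=U+01EB (starts at byte 2)
Byte[4]=EF: 3-byte lead, need 2 cont bytes. acc=0xF
Byte[5]=83: continuation. acc=(acc<<6)|0x03=0x3C3
Byte[6]=9B: continuation. acc=(acc<<6)|0x1B=0xF0DB
Completed: cp=U+F0DB (starts at byte 4)
Byte[7]=ED: 3-byte lead, need 2 cont bytes. acc=0xD
Byte[8]=9E: continuation. acc=(acc<<6)|0x1E=0x35E
Byte[9]=9A: continuation. acc=(acc<<6)|0x1A=0xD79A
Completed: cp=U+D79A (starts at byte 7)
Byte[10]=EE: 3-byte lead, need 2 cont bytes. acc=0xE
Byte[11]=80: continuation. acc=(acc<<6)|0x00=0x380
Byte[12]=B5: continuation. acc=(acc<<6)|0x35=0xE035
Completed: cp=U+E035 (starts at byte 10)

Answer: 0 2 4 7 10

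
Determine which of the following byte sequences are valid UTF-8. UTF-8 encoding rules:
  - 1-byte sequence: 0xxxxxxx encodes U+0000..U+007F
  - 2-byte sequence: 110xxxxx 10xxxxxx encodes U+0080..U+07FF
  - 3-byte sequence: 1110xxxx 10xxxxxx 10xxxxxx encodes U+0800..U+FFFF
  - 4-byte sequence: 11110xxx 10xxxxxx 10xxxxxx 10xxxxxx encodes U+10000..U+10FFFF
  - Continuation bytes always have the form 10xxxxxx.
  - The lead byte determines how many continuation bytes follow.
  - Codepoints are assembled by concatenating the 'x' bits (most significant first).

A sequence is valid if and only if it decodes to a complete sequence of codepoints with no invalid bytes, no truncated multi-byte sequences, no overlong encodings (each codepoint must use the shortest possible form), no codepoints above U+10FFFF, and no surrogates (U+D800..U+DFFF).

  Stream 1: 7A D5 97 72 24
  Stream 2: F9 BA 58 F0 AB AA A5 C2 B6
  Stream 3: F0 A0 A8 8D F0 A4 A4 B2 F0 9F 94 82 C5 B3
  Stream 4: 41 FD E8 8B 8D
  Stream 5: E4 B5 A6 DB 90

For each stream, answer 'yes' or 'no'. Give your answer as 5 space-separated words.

Answer: yes no yes no yes

Derivation:
Stream 1: decodes cleanly. VALID
Stream 2: error at byte offset 0. INVALID
Stream 3: decodes cleanly. VALID
Stream 4: error at byte offset 1. INVALID
Stream 5: decodes cleanly. VALID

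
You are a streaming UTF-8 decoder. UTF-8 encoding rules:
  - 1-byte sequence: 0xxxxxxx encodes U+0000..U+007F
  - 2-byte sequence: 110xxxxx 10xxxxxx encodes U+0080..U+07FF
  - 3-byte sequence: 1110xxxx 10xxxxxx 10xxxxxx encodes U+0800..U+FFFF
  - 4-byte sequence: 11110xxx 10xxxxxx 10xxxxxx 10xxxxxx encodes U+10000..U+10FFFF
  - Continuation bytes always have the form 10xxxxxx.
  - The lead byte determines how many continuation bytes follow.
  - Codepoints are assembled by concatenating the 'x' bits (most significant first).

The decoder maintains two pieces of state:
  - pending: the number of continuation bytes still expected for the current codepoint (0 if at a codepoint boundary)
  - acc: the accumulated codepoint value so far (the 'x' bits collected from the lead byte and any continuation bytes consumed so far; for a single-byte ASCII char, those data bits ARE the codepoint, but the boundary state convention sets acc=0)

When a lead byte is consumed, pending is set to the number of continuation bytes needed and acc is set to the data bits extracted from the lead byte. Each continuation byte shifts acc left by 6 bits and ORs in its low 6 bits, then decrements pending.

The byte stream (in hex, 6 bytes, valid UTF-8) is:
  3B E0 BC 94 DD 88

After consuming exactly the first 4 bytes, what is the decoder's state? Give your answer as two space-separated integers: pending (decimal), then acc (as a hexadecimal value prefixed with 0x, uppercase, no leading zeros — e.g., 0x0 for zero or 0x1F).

Byte[0]=3B: 1-byte. pending=0, acc=0x0
Byte[1]=E0: 3-byte lead. pending=2, acc=0x0
Byte[2]=BC: continuation. acc=(acc<<6)|0x3C=0x3C, pending=1
Byte[3]=94: continuation. acc=(acc<<6)|0x14=0xF14, pending=0

Answer: 0 0xF14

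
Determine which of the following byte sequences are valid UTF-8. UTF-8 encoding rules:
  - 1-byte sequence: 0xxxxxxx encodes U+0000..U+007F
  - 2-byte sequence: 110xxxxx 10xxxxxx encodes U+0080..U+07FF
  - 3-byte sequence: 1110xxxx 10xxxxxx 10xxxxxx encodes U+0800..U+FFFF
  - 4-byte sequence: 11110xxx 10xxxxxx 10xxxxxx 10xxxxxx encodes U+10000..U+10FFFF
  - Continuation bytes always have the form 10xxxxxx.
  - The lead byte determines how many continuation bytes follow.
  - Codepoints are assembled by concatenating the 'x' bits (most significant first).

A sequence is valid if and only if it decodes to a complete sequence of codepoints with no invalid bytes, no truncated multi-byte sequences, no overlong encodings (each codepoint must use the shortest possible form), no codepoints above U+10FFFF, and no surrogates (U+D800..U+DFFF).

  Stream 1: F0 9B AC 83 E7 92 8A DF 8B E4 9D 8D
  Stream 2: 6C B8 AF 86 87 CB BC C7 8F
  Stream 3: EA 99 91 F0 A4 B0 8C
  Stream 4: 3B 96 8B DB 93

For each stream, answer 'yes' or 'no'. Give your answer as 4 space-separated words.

Answer: yes no yes no

Derivation:
Stream 1: decodes cleanly. VALID
Stream 2: error at byte offset 1. INVALID
Stream 3: decodes cleanly. VALID
Stream 4: error at byte offset 1. INVALID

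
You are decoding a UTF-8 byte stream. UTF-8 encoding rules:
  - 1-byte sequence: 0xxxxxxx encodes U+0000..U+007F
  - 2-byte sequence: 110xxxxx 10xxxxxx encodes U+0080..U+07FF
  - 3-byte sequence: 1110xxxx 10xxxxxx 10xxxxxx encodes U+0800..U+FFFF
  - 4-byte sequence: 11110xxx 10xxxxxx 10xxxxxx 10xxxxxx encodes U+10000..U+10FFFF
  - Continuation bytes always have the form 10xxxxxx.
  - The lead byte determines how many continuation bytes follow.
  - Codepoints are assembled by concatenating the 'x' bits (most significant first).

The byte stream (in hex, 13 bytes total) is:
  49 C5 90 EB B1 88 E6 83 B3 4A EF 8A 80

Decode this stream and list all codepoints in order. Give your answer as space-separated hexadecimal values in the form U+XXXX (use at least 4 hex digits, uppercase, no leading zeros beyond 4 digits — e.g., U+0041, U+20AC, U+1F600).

Byte[0]=49: 1-byte ASCII. cp=U+0049
Byte[1]=C5: 2-byte lead, need 1 cont bytes. acc=0x5
Byte[2]=90: continuation. acc=(acc<<6)|0x10=0x150
Completed: cp=U+0150 (starts at byte 1)
Byte[3]=EB: 3-byte lead, need 2 cont bytes. acc=0xB
Byte[4]=B1: continuation. acc=(acc<<6)|0x31=0x2F1
Byte[5]=88: continuation. acc=(acc<<6)|0x08=0xBC48
Completed: cp=U+BC48 (starts at byte 3)
Byte[6]=E6: 3-byte lead, need 2 cont bytes. acc=0x6
Byte[7]=83: continuation. acc=(acc<<6)|0x03=0x183
Byte[8]=B3: continuation. acc=(acc<<6)|0x33=0x60F3
Completed: cp=U+60F3 (starts at byte 6)
Byte[9]=4A: 1-byte ASCII. cp=U+004A
Byte[10]=EF: 3-byte lead, need 2 cont bytes. acc=0xF
Byte[11]=8A: continuation. acc=(acc<<6)|0x0A=0x3CA
Byte[12]=80: continuation. acc=(acc<<6)|0x00=0xF280
Completed: cp=U+F280 (starts at byte 10)

Answer: U+0049 U+0150 U+BC48 U+60F3 U+004A U+F280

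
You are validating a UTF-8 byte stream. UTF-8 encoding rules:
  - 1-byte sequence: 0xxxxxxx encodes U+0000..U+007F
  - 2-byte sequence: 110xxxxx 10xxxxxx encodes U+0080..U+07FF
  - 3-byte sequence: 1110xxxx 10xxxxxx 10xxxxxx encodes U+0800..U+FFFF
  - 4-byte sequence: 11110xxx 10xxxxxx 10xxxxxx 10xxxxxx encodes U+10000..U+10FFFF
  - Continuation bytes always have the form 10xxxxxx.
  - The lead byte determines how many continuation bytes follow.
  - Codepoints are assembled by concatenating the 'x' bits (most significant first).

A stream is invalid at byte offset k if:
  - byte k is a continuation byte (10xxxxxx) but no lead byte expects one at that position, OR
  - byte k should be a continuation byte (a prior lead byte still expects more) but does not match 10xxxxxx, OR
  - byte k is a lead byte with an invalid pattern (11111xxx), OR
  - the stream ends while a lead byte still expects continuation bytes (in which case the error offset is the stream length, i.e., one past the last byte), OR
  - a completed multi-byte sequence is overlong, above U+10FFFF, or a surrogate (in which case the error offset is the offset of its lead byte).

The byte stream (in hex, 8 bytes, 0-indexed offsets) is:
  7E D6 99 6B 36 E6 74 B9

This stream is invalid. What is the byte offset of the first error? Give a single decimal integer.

Answer: 6

Derivation:
Byte[0]=7E: 1-byte ASCII. cp=U+007E
Byte[1]=D6: 2-byte lead, need 1 cont bytes. acc=0x16
Byte[2]=99: continuation. acc=(acc<<6)|0x19=0x599
Completed: cp=U+0599 (starts at byte 1)
Byte[3]=6B: 1-byte ASCII. cp=U+006B
Byte[4]=36: 1-byte ASCII. cp=U+0036
Byte[5]=E6: 3-byte lead, need 2 cont bytes. acc=0x6
Byte[6]=74: expected 10xxxxxx continuation. INVALID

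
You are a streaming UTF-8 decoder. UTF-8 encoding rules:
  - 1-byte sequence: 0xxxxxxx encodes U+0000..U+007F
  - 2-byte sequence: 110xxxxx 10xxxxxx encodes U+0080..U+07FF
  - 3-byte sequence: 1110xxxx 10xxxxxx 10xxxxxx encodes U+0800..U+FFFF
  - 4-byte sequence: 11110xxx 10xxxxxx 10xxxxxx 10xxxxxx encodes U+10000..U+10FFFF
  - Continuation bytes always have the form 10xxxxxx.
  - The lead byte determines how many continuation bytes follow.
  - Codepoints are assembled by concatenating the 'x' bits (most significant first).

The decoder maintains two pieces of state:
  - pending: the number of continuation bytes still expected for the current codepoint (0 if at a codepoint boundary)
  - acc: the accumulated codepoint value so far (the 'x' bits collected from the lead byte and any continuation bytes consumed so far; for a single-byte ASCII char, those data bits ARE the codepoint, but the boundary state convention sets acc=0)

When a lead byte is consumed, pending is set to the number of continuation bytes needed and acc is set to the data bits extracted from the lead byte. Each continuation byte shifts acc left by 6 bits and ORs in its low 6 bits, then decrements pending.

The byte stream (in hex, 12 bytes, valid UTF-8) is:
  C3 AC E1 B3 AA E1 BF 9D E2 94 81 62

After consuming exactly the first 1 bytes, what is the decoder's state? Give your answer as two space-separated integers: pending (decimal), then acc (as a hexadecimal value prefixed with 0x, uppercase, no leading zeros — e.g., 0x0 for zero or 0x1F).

Byte[0]=C3: 2-byte lead. pending=1, acc=0x3

Answer: 1 0x3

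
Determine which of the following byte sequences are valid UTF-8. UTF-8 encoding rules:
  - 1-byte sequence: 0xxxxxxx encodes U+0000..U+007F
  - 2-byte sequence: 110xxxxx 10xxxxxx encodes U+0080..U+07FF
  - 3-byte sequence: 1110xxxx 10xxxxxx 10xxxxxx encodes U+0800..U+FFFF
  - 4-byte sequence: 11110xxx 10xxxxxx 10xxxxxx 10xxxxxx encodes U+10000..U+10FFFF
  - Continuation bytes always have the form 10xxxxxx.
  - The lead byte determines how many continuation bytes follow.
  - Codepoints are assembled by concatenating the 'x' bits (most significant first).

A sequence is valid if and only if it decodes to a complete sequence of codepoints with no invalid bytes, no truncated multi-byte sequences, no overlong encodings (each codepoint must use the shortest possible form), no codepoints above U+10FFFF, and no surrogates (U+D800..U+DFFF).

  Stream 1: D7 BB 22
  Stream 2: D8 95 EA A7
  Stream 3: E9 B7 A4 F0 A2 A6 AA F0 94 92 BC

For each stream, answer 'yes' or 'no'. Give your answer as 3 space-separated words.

Stream 1: decodes cleanly. VALID
Stream 2: error at byte offset 4. INVALID
Stream 3: decodes cleanly. VALID

Answer: yes no yes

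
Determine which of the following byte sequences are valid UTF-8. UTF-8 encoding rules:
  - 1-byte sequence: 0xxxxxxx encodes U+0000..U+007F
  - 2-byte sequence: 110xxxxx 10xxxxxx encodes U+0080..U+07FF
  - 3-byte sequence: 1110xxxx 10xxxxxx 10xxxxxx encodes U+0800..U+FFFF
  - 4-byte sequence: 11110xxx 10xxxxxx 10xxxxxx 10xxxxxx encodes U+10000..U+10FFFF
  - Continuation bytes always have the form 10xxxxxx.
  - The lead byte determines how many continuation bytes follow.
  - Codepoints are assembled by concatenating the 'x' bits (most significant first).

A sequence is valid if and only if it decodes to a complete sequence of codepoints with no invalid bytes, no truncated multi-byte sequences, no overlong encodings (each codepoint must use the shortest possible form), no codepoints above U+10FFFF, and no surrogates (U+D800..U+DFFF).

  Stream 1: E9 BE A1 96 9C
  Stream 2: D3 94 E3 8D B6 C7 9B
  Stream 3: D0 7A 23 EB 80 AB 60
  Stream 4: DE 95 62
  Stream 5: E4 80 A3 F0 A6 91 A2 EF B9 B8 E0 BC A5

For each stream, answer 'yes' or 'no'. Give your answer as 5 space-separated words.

Stream 1: error at byte offset 3. INVALID
Stream 2: decodes cleanly. VALID
Stream 3: error at byte offset 1. INVALID
Stream 4: decodes cleanly. VALID
Stream 5: decodes cleanly. VALID

Answer: no yes no yes yes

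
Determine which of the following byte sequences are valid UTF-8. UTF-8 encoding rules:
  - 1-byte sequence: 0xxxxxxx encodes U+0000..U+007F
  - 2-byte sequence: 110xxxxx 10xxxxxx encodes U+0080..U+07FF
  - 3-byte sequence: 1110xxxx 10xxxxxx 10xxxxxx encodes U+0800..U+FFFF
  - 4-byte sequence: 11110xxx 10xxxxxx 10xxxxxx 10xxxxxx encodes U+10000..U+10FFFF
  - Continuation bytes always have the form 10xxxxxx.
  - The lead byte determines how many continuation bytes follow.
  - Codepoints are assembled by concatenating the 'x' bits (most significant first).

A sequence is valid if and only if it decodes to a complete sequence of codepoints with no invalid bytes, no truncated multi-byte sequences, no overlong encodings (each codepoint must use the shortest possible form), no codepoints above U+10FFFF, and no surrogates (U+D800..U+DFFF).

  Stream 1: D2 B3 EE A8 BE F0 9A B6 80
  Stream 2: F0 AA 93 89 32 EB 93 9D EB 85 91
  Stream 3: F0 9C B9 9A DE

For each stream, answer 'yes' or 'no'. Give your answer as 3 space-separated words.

Stream 1: decodes cleanly. VALID
Stream 2: decodes cleanly. VALID
Stream 3: error at byte offset 5. INVALID

Answer: yes yes no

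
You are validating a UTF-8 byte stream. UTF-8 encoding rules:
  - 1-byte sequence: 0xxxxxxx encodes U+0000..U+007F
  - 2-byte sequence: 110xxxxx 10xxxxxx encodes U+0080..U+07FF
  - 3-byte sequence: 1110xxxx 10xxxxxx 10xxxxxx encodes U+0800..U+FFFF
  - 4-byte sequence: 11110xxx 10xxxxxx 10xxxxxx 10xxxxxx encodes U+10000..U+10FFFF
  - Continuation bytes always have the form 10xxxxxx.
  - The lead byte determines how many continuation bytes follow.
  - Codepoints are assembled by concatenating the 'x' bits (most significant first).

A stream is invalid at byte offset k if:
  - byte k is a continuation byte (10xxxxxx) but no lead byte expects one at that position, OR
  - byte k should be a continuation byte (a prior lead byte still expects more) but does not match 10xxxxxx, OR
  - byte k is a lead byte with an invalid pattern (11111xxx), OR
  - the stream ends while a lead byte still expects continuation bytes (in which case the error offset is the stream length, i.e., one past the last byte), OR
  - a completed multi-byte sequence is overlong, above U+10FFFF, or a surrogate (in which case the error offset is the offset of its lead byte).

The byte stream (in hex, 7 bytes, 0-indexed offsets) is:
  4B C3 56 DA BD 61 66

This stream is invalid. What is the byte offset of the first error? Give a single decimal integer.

Byte[0]=4B: 1-byte ASCII. cp=U+004B
Byte[1]=C3: 2-byte lead, need 1 cont bytes. acc=0x3
Byte[2]=56: expected 10xxxxxx continuation. INVALID

Answer: 2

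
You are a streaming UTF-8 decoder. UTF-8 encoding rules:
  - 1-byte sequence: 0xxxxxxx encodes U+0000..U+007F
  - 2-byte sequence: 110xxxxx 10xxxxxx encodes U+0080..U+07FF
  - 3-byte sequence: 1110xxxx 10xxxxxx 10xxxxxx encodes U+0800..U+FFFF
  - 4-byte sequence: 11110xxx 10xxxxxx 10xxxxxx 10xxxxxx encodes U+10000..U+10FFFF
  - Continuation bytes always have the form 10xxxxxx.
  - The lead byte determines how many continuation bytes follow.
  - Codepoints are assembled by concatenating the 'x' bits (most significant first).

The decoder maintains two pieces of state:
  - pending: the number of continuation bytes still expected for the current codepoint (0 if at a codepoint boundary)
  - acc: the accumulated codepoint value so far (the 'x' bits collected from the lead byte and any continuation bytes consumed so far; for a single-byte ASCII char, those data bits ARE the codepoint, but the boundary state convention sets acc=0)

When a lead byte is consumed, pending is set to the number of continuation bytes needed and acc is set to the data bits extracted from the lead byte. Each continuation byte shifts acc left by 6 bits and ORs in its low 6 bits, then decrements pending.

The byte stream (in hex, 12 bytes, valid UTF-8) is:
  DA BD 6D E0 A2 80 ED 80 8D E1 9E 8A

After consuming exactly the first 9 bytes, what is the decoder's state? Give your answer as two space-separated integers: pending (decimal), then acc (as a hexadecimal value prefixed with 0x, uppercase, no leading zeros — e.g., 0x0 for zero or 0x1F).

Byte[0]=DA: 2-byte lead. pending=1, acc=0x1A
Byte[1]=BD: continuation. acc=(acc<<6)|0x3D=0x6BD, pending=0
Byte[2]=6D: 1-byte. pending=0, acc=0x0
Byte[3]=E0: 3-byte lead. pending=2, acc=0x0
Byte[4]=A2: continuation. acc=(acc<<6)|0x22=0x22, pending=1
Byte[5]=80: continuation. acc=(acc<<6)|0x00=0x880, pending=0
Byte[6]=ED: 3-byte lead. pending=2, acc=0xD
Byte[7]=80: continuation. acc=(acc<<6)|0x00=0x340, pending=1
Byte[8]=8D: continuation. acc=(acc<<6)|0x0D=0xD00D, pending=0

Answer: 0 0xD00D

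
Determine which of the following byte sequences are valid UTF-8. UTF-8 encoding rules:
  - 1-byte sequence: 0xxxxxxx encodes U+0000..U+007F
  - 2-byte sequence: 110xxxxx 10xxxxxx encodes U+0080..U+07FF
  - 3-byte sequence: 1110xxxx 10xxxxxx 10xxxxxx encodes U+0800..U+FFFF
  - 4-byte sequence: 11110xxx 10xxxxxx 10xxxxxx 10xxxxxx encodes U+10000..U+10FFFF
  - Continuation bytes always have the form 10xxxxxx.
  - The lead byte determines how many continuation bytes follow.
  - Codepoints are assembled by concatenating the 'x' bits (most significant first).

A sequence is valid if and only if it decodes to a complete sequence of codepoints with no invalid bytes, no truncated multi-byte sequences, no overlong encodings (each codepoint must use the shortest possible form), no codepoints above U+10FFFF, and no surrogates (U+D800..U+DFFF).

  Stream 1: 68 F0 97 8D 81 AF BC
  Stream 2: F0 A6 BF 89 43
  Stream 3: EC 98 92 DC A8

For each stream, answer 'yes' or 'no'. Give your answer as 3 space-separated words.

Answer: no yes yes

Derivation:
Stream 1: error at byte offset 5. INVALID
Stream 2: decodes cleanly. VALID
Stream 3: decodes cleanly. VALID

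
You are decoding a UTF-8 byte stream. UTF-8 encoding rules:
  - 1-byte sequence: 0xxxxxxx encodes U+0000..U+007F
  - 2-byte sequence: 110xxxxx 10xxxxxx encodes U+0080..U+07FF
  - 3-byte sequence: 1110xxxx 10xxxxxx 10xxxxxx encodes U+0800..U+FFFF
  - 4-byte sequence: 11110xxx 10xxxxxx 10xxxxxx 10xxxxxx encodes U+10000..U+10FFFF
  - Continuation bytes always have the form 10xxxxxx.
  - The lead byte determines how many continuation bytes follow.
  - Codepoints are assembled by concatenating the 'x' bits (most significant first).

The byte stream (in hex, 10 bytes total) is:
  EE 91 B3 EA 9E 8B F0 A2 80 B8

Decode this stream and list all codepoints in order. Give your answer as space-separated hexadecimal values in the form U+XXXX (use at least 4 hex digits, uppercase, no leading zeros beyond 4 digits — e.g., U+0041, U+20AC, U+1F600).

Byte[0]=EE: 3-byte lead, need 2 cont bytes. acc=0xE
Byte[1]=91: continuation. acc=(acc<<6)|0x11=0x391
Byte[2]=B3: continuation. acc=(acc<<6)|0x33=0xE473
Completed: cp=U+E473 (starts at byte 0)
Byte[3]=EA: 3-byte lead, need 2 cont bytes. acc=0xA
Byte[4]=9E: continuation. acc=(acc<<6)|0x1E=0x29E
Byte[5]=8B: continuation. acc=(acc<<6)|0x0B=0xA78B
Completed: cp=U+A78B (starts at byte 3)
Byte[6]=F0: 4-byte lead, need 3 cont bytes. acc=0x0
Byte[7]=A2: continuation. acc=(acc<<6)|0x22=0x22
Byte[8]=80: continuation. acc=(acc<<6)|0x00=0x880
Byte[9]=B8: continuation. acc=(acc<<6)|0x38=0x22038
Completed: cp=U+22038 (starts at byte 6)

Answer: U+E473 U+A78B U+22038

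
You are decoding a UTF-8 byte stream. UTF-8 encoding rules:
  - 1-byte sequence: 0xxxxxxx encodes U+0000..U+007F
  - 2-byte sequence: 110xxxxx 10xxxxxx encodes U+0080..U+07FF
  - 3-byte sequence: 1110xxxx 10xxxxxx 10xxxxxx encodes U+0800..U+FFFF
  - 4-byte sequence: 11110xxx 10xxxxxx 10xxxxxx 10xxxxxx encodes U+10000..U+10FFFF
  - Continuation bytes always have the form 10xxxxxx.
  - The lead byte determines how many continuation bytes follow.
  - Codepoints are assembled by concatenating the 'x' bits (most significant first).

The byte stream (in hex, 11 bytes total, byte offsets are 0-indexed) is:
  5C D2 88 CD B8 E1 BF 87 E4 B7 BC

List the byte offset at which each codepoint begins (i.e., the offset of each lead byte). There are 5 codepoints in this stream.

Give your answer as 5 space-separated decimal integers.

Byte[0]=5C: 1-byte ASCII. cp=U+005C
Byte[1]=D2: 2-byte lead, need 1 cont bytes. acc=0x12
Byte[2]=88: continuation. acc=(acc<<6)|0x08=0x488
Completed: cp=U+0488 (starts at byte 1)
Byte[3]=CD: 2-byte lead, need 1 cont bytes. acc=0xD
Byte[4]=B8: continuation. acc=(acc<<6)|0x38=0x378
Completed: cp=U+0378 (starts at byte 3)
Byte[5]=E1: 3-byte lead, need 2 cont bytes. acc=0x1
Byte[6]=BF: continuation. acc=(acc<<6)|0x3F=0x7F
Byte[7]=87: continuation. acc=(acc<<6)|0x07=0x1FC7
Completed: cp=U+1FC7 (starts at byte 5)
Byte[8]=E4: 3-byte lead, need 2 cont bytes. acc=0x4
Byte[9]=B7: continuation. acc=(acc<<6)|0x37=0x137
Byte[10]=BC: continuation. acc=(acc<<6)|0x3C=0x4DFC
Completed: cp=U+4DFC (starts at byte 8)

Answer: 0 1 3 5 8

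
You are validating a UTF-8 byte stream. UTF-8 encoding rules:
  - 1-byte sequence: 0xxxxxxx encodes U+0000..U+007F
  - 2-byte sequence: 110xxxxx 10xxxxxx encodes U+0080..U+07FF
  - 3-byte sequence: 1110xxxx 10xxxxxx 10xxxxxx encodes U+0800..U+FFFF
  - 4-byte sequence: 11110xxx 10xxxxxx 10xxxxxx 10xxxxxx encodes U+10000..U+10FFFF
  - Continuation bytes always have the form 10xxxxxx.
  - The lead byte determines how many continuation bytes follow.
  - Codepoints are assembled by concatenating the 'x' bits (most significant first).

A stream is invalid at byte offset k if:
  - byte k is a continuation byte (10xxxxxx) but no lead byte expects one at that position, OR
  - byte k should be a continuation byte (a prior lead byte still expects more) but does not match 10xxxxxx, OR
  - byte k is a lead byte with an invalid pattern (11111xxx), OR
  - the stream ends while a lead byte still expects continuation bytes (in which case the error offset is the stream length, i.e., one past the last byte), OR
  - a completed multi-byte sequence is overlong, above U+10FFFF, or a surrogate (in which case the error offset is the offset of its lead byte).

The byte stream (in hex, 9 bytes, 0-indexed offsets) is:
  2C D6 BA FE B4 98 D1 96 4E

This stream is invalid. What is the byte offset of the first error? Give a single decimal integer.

Answer: 3

Derivation:
Byte[0]=2C: 1-byte ASCII. cp=U+002C
Byte[1]=D6: 2-byte lead, need 1 cont bytes. acc=0x16
Byte[2]=BA: continuation. acc=(acc<<6)|0x3A=0x5BA
Completed: cp=U+05BA (starts at byte 1)
Byte[3]=FE: INVALID lead byte (not 0xxx/110x/1110/11110)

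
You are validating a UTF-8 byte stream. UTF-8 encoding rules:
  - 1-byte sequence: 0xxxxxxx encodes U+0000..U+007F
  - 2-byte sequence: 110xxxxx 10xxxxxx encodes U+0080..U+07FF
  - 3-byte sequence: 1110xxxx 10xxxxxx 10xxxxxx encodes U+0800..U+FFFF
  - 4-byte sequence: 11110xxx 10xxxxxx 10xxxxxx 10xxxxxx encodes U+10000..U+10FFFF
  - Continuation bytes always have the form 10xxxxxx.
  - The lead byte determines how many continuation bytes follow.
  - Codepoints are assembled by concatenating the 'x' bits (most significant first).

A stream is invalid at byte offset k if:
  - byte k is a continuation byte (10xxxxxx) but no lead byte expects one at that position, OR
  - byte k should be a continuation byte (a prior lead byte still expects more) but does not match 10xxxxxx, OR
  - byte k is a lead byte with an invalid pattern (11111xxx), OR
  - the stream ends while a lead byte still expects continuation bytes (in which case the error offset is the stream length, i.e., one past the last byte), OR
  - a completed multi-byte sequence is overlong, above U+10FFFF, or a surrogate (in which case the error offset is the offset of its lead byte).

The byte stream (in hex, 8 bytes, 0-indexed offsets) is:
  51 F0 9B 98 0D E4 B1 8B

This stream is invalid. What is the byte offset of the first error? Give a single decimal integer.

Byte[0]=51: 1-byte ASCII. cp=U+0051
Byte[1]=F0: 4-byte lead, need 3 cont bytes. acc=0x0
Byte[2]=9B: continuation. acc=(acc<<6)|0x1B=0x1B
Byte[3]=98: continuation. acc=(acc<<6)|0x18=0x6D8
Byte[4]=0D: expected 10xxxxxx continuation. INVALID

Answer: 4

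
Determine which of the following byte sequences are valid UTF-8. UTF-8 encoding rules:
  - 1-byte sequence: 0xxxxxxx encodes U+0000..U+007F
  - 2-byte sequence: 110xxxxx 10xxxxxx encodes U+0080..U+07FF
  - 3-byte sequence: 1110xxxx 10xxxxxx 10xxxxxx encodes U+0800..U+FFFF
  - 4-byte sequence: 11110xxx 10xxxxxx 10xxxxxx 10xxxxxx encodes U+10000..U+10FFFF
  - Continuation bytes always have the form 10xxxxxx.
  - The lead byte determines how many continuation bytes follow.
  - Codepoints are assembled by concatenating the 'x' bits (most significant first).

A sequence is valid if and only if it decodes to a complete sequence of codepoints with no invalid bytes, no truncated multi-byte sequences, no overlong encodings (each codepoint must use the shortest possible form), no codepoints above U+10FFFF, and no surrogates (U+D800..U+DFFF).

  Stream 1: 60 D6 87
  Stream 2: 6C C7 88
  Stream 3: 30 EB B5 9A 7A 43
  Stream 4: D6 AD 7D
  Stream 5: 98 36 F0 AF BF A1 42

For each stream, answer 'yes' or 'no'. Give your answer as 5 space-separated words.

Stream 1: decodes cleanly. VALID
Stream 2: decodes cleanly. VALID
Stream 3: decodes cleanly. VALID
Stream 4: decodes cleanly. VALID
Stream 5: error at byte offset 0. INVALID

Answer: yes yes yes yes no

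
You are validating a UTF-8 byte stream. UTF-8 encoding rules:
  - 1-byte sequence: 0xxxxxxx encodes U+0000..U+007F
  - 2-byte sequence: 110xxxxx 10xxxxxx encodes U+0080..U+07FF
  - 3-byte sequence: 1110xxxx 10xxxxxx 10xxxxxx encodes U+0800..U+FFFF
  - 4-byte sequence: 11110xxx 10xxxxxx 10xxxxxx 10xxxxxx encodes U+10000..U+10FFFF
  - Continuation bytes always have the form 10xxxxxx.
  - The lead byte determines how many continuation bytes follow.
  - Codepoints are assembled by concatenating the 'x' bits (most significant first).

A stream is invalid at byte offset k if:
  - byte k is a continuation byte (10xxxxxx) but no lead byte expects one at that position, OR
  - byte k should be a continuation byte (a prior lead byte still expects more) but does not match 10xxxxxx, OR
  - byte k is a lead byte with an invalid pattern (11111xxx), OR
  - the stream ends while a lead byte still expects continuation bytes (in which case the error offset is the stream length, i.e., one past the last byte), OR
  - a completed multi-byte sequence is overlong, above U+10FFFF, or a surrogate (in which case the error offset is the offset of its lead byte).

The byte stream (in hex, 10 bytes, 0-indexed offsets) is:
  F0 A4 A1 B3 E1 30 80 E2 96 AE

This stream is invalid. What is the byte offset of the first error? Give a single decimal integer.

Answer: 5

Derivation:
Byte[0]=F0: 4-byte lead, need 3 cont bytes. acc=0x0
Byte[1]=A4: continuation. acc=(acc<<6)|0x24=0x24
Byte[2]=A1: continuation. acc=(acc<<6)|0x21=0x921
Byte[3]=B3: continuation. acc=(acc<<6)|0x33=0x24873
Completed: cp=U+24873 (starts at byte 0)
Byte[4]=E1: 3-byte lead, need 2 cont bytes. acc=0x1
Byte[5]=30: expected 10xxxxxx continuation. INVALID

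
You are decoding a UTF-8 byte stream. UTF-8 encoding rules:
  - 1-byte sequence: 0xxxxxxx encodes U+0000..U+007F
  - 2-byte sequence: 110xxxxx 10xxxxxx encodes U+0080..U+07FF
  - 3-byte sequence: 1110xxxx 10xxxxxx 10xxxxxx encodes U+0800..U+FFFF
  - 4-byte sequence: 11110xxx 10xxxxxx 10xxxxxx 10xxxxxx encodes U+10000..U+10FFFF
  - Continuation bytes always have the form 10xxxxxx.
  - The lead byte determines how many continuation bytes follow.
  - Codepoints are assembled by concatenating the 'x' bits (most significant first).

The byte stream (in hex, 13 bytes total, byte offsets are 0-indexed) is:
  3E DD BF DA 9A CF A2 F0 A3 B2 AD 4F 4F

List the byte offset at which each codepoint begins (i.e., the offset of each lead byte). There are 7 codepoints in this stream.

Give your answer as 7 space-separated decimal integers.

Answer: 0 1 3 5 7 11 12

Derivation:
Byte[0]=3E: 1-byte ASCII. cp=U+003E
Byte[1]=DD: 2-byte lead, need 1 cont bytes. acc=0x1D
Byte[2]=BF: continuation. acc=(acc<<6)|0x3F=0x77F
Completed: cp=U+077F (starts at byte 1)
Byte[3]=DA: 2-byte lead, need 1 cont bytes. acc=0x1A
Byte[4]=9A: continuation. acc=(acc<<6)|0x1A=0x69A
Completed: cp=U+069A (starts at byte 3)
Byte[5]=CF: 2-byte lead, need 1 cont bytes. acc=0xF
Byte[6]=A2: continuation. acc=(acc<<6)|0x22=0x3E2
Completed: cp=U+03E2 (starts at byte 5)
Byte[7]=F0: 4-byte lead, need 3 cont bytes. acc=0x0
Byte[8]=A3: continuation. acc=(acc<<6)|0x23=0x23
Byte[9]=B2: continuation. acc=(acc<<6)|0x32=0x8F2
Byte[10]=AD: continuation. acc=(acc<<6)|0x2D=0x23CAD
Completed: cp=U+23CAD (starts at byte 7)
Byte[11]=4F: 1-byte ASCII. cp=U+004F
Byte[12]=4F: 1-byte ASCII. cp=U+004F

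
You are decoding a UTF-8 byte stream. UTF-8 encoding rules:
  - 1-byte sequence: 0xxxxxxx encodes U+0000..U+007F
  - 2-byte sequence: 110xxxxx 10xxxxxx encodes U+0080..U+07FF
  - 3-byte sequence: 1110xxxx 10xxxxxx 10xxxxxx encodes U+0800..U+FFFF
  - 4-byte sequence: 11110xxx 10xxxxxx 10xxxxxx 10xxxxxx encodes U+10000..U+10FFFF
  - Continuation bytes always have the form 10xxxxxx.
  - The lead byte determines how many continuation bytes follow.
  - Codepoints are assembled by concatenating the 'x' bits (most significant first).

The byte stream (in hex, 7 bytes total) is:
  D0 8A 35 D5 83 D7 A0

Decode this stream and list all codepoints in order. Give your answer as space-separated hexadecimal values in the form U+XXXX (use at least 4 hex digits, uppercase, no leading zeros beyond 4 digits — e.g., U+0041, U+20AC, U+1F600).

Answer: U+040A U+0035 U+0543 U+05E0

Derivation:
Byte[0]=D0: 2-byte lead, need 1 cont bytes. acc=0x10
Byte[1]=8A: continuation. acc=(acc<<6)|0x0A=0x40A
Completed: cp=U+040A (starts at byte 0)
Byte[2]=35: 1-byte ASCII. cp=U+0035
Byte[3]=D5: 2-byte lead, need 1 cont bytes. acc=0x15
Byte[4]=83: continuation. acc=(acc<<6)|0x03=0x543
Completed: cp=U+0543 (starts at byte 3)
Byte[5]=D7: 2-byte lead, need 1 cont bytes. acc=0x17
Byte[6]=A0: continuation. acc=(acc<<6)|0x20=0x5E0
Completed: cp=U+05E0 (starts at byte 5)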